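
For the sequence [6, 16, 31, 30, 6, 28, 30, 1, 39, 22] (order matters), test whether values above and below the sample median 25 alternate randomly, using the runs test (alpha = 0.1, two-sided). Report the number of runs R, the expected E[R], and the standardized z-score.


Step 1: Compute median = 25; label A = above, B = below.
Labels in order: BBAABAABAB  (n_A = 5, n_B = 5)
Step 2: Count runs R = 7.
Step 3: Under H0 (random ordering), E[R] = 2*n_A*n_B/(n_A+n_B) + 1 = 2*5*5/10 + 1 = 6.0000.
        Var[R] = 2*n_A*n_B*(2*n_A*n_B - n_A - n_B) / ((n_A+n_B)^2 * (n_A+n_B-1)) = 2000/900 = 2.2222.
        SD[R] = 1.4907.
Step 4: Continuity-corrected z = (R - 0.5 - E[R]) / SD[R] = (7 - 0.5 - 6.0000) / 1.4907 = 0.3354.
Step 5: Two-sided p-value via normal approximation = 2*(1 - Phi(|z|)) = 0.737316.
Step 6: alpha = 0.1. fail to reject H0.

R = 7, z = 0.3354, p = 0.737316, fail to reject H0.


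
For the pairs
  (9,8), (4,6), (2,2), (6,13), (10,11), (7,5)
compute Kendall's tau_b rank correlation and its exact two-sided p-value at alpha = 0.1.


Step 1: Enumerate the 15 unordered pairs (i,j) with i<j and classify each by sign(x_j-x_i) * sign(y_j-y_i).
  (1,2):dx=-5,dy=-2->C; (1,3):dx=-7,dy=-6->C; (1,4):dx=-3,dy=+5->D; (1,5):dx=+1,dy=+3->C
  (1,6):dx=-2,dy=-3->C; (2,3):dx=-2,dy=-4->C; (2,4):dx=+2,dy=+7->C; (2,5):dx=+6,dy=+5->C
  (2,6):dx=+3,dy=-1->D; (3,4):dx=+4,dy=+11->C; (3,5):dx=+8,dy=+9->C; (3,6):dx=+5,dy=+3->C
  (4,5):dx=+4,dy=-2->D; (4,6):dx=+1,dy=-8->D; (5,6):dx=-3,dy=-6->C
Step 2: C = 11, D = 4, total pairs = 15.
Step 3: tau = (C - D)/(n(n-1)/2) = (11 - 4)/15 = 0.466667.
Step 4: Exact two-sided p-value (enumerate n! = 720 permutations of y under H0): p = 0.272222.
Step 5: alpha = 0.1. fail to reject H0.

tau_b = 0.4667 (C=11, D=4), p = 0.272222, fail to reject H0.


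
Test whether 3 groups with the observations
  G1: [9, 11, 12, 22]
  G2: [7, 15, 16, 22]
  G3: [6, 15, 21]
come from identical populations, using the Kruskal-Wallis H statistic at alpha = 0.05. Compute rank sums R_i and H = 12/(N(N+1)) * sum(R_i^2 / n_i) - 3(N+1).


Step 1: Combine all N = 11 observations and assign midranks.
sorted (value, group, rank): (6,G3,1), (7,G2,2), (9,G1,3), (11,G1,4), (12,G1,5), (15,G2,6.5), (15,G3,6.5), (16,G2,8), (21,G3,9), (22,G1,10.5), (22,G2,10.5)
Step 2: Sum ranks within each group.
R_1 = 22.5 (n_1 = 4)
R_2 = 27 (n_2 = 4)
R_3 = 16.5 (n_3 = 3)
Step 3: H = 12/(N(N+1)) * sum(R_i^2/n_i) - 3(N+1)
     = 12/(11*12) * (22.5^2/4 + 27^2/4 + 16.5^2/3) - 3*12
     = 0.090909 * 399.562 - 36
     = 0.323864.
Step 4: Ties present; correction factor C = 1 - 12/(11^3 - 11) = 0.990909. Corrected H = 0.323864 / 0.990909 = 0.326835.
Step 5: Under H0, H ~ chi^2(2); p-value = 0.849237.
Step 6: alpha = 0.05. fail to reject H0.

H = 0.3268, df = 2, p = 0.849237, fail to reject H0.


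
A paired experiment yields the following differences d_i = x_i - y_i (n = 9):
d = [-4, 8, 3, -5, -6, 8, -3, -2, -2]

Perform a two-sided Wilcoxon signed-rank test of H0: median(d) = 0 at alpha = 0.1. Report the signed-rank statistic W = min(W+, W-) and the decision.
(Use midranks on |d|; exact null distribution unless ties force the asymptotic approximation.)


Step 1: Drop any zero differences (none here) and take |d_i|.
|d| = [4, 8, 3, 5, 6, 8, 3, 2, 2]
Step 2: Midrank |d_i| (ties get averaged ranks).
ranks: |4|->5, |8|->8.5, |3|->3.5, |5|->6, |6|->7, |8|->8.5, |3|->3.5, |2|->1.5, |2|->1.5
Step 3: Attach original signs; sum ranks with positive sign and with negative sign.
W+ = 8.5 + 3.5 + 8.5 = 20.5
W- = 5 + 6 + 7 + 3.5 + 1.5 + 1.5 = 24.5
(Check: W+ + W- = 45 should equal n(n+1)/2 = 45.)
Step 4: Test statistic W = min(W+, W-) = 20.5.
Step 5: Ties in |d|, so use the tie-corrected normal approximation.
        E[W] = n(n+1)/4 = 9*10/4 = 22.5.
        Tie groups: |d|=2 (t=2), |d|=3 (t=2), |d|=8 (t=2); sum(t^3 - t) = 18.
        Var[W] = n(n+1)(2n+1)/24 - sum(t^3-t)/48 = 1710/24 - 18/48 = 70.875.
        z = (W - E[W]) / sqrt(Var[W]) = (20.5 - 22.5) / 8.4187 = -0.2376.
        Two-sided p = 2*Phi(z) = 0.812218.
Step 6: alpha = 0.1. fail to reject H0.

W+ = 20.5, W- = 24.5, W = min = 20.5, p = 0.812218, fail to reject H0.


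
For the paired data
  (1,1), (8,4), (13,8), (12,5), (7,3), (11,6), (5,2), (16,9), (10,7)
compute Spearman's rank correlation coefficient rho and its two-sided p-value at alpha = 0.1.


Step 1: Rank x and y separately (midranks; no ties here).
rank(x): 1->1, 8->4, 13->8, 12->7, 7->3, 11->6, 5->2, 16->9, 10->5
rank(y): 1->1, 4->4, 8->8, 5->5, 3->3, 6->6, 2->2, 9->9, 7->7
Step 2: d_i = R_x(i) - R_y(i); compute d_i^2.
  (1-1)^2=0, (4-4)^2=0, (8-8)^2=0, (7-5)^2=4, (3-3)^2=0, (6-6)^2=0, (2-2)^2=0, (9-9)^2=0, (5-7)^2=4
sum(d^2) = 8.
Step 3: rho = 1 - 6*8 / (9*(9^2 - 1)) = 1 - 48/720 = 0.933333.
Step 4: Under H0, t = rho * sqrt((n-2)/(1-rho^2)) = 6.8783 ~ t(7).
Step 5: Two-sided p-value from the t-distribution with 7 df = 0.000236.
Step 6: alpha = 0.1. reject H0.

rho = 0.9333, p = 0.000236, reject H0 at alpha = 0.1.


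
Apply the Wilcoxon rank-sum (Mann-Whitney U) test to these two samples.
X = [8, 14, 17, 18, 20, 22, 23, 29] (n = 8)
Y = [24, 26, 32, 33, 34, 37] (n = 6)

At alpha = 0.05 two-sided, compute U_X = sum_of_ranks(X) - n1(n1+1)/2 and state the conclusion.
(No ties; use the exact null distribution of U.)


Step 1: Combine and sort all 14 observations; assign midranks.
sorted (value, group): (8,X), (14,X), (17,X), (18,X), (20,X), (22,X), (23,X), (24,Y), (26,Y), (29,X), (32,Y), (33,Y), (34,Y), (37,Y)
ranks: 8->1, 14->2, 17->3, 18->4, 20->5, 22->6, 23->7, 24->8, 26->9, 29->10, 32->11, 33->12, 34->13, 37->14
Step 2: Rank sum for X: R1 = 1 + 2 + 3 + 4 + 5 + 6 + 7 + 10 = 38.
Step 3: U_X = R1 - n1(n1+1)/2 = 38 - 8*9/2 = 38 - 36 = 2.
       U_Y = n1*n2 - U_X = 48 - 2 = 46.
Step 4: No ties, so the exact null distribution of U (based on enumerating the C(14,8) = 3003 equally likely rank assignments) gives the two-sided p-value.
Step 5: p-value = 0.002664; compare to alpha = 0.05. reject H0.

U_X = 2, p = 0.002664, reject H0 at alpha = 0.05.


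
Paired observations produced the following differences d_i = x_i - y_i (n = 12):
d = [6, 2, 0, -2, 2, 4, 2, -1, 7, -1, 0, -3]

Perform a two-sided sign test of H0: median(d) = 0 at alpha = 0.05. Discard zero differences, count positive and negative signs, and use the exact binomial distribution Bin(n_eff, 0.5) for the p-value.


Step 1: Discard zero differences. Original n = 12; n_eff = number of nonzero differences = 10.
Nonzero differences (with sign): +6, +2, -2, +2, +4, +2, -1, +7, -1, -3
Step 2: Count signs: positive = 6, negative = 4.
Step 3: Under H0: P(positive) = 0.5, so the number of positives S ~ Bin(10, 0.5).
Step 4: Two-sided exact p-value = sum of Bin(10,0.5) probabilities at or below the observed probability = 0.753906.
Step 5: alpha = 0.05. fail to reject H0.

n_eff = 10, pos = 6, neg = 4, p = 0.753906, fail to reject H0.


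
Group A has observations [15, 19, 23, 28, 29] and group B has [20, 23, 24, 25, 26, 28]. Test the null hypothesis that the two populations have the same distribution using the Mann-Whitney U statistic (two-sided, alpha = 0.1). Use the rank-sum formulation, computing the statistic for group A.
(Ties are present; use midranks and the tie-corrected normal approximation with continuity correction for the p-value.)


Step 1: Combine and sort all 11 observations; assign midranks.
sorted (value, group): (15,X), (19,X), (20,Y), (23,X), (23,Y), (24,Y), (25,Y), (26,Y), (28,X), (28,Y), (29,X)
ranks: 15->1, 19->2, 20->3, 23->4.5, 23->4.5, 24->6, 25->7, 26->8, 28->9.5, 28->9.5, 29->11
Step 2: Rank sum for X: R1 = 1 + 2 + 4.5 + 9.5 + 11 = 28.
Step 3: U_X = R1 - n1(n1+1)/2 = 28 - 5*6/2 = 28 - 15 = 13.
       U_Y = n1*n2 - U_X = 30 - 13 = 17.
Step 4: Ties are present, so use the tie-corrected normal approximation (with continuity correction) for the p-value.
Step 5: p-value = 0.783228; compare to alpha = 0.1. fail to reject H0.

U_X = 13, p = 0.783228, fail to reject H0 at alpha = 0.1.


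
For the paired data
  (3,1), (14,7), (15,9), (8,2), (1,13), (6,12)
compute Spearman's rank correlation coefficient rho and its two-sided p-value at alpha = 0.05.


Step 1: Rank x and y separately (midranks; no ties here).
rank(x): 3->2, 14->5, 15->6, 8->4, 1->1, 6->3
rank(y): 1->1, 7->3, 9->4, 2->2, 13->6, 12->5
Step 2: d_i = R_x(i) - R_y(i); compute d_i^2.
  (2-1)^2=1, (5-3)^2=4, (6-4)^2=4, (4-2)^2=4, (1-6)^2=25, (3-5)^2=4
sum(d^2) = 42.
Step 3: rho = 1 - 6*42 / (6*(6^2 - 1)) = 1 - 252/210 = -0.200000.
Step 4: Under H0, t = rho * sqrt((n-2)/(1-rho^2)) = -0.4082 ~ t(4).
Step 5: Two-sided p-value from the t-distribution with 4 df = 0.704000.
Step 6: alpha = 0.05. fail to reject H0.

rho = -0.2000, p = 0.704000, fail to reject H0 at alpha = 0.05.


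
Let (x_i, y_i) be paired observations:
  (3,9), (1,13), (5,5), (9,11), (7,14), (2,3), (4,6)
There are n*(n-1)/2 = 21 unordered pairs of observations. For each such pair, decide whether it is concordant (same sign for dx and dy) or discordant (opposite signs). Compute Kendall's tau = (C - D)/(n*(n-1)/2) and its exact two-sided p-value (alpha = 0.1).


Step 1: Enumerate the 21 unordered pairs (i,j) with i<j and classify each by sign(x_j-x_i) * sign(y_j-y_i).
  (1,2):dx=-2,dy=+4->D; (1,3):dx=+2,dy=-4->D; (1,4):dx=+6,dy=+2->C; (1,5):dx=+4,dy=+5->C
  (1,6):dx=-1,dy=-6->C; (1,7):dx=+1,dy=-3->D; (2,3):dx=+4,dy=-8->D; (2,4):dx=+8,dy=-2->D
  (2,5):dx=+6,dy=+1->C; (2,6):dx=+1,dy=-10->D; (2,7):dx=+3,dy=-7->D; (3,4):dx=+4,dy=+6->C
  (3,5):dx=+2,dy=+9->C; (3,6):dx=-3,dy=-2->C; (3,7):dx=-1,dy=+1->D; (4,5):dx=-2,dy=+3->D
  (4,6):dx=-7,dy=-8->C; (4,7):dx=-5,dy=-5->C; (5,6):dx=-5,dy=-11->C; (5,7):dx=-3,dy=-8->C
  (6,7):dx=+2,dy=+3->C
Step 2: C = 12, D = 9, total pairs = 21.
Step 3: tau = (C - D)/(n(n-1)/2) = (12 - 9)/21 = 0.142857.
Step 4: Exact two-sided p-value (enumerate n! = 5040 permutations of y under H0): p = 0.772619.
Step 5: alpha = 0.1. fail to reject H0.

tau_b = 0.1429 (C=12, D=9), p = 0.772619, fail to reject H0.


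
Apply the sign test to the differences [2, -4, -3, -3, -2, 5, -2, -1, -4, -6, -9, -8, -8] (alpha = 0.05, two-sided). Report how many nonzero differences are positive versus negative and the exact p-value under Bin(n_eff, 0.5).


Step 1: Discard zero differences. Original n = 13; n_eff = number of nonzero differences = 13.
Nonzero differences (with sign): +2, -4, -3, -3, -2, +5, -2, -1, -4, -6, -9, -8, -8
Step 2: Count signs: positive = 2, negative = 11.
Step 3: Under H0: P(positive) = 0.5, so the number of positives S ~ Bin(13, 0.5).
Step 4: Two-sided exact p-value = sum of Bin(13,0.5) probabilities at or below the observed probability = 0.022461.
Step 5: alpha = 0.05. reject H0.

n_eff = 13, pos = 2, neg = 11, p = 0.022461, reject H0.


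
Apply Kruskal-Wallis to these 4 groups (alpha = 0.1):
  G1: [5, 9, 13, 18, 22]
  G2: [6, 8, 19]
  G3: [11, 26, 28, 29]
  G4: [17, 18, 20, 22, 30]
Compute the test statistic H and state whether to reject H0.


Step 1: Combine all N = 17 observations and assign midranks.
sorted (value, group, rank): (5,G1,1), (6,G2,2), (8,G2,3), (9,G1,4), (11,G3,5), (13,G1,6), (17,G4,7), (18,G1,8.5), (18,G4,8.5), (19,G2,10), (20,G4,11), (22,G1,12.5), (22,G4,12.5), (26,G3,14), (28,G3,15), (29,G3,16), (30,G4,17)
Step 2: Sum ranks within each group.
R_1 = 32 (n_1 = 5)
R_2 = 15 (n_2 = 3)
R_3 = 50 (n_3 = 4)
R_4 = 56 (n_4 = 5)
Step 3: H = 12/(N(N+1)) * sum(R_i^2/n_i) - 3(N+1)
     = 12/(17*18) * (32^2/5 + 15^2/3 + 50^2/4 + 56^2/5) - 3*18
     = 0.039216 * 1532 - 54
     = 6.078431.
Step 4: Ties present; correction factor C = 1 - 12/(17^3 - 17) = 0.997549. Corrected H = 6.078431 / 0.997549 = 6.093366.
Step 5: Under H0, H ~ chi^2(3); p-value = 0.107155.
Step 6: alpha = 0.1. fail to reject H0.

H = 6.0934, df = 3, p = 0.107155, fail to reject H0.


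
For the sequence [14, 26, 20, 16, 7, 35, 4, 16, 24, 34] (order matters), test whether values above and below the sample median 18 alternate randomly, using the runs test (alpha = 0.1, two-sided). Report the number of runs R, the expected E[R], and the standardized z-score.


Step 1: Compute median = 18; label A = above, B = below.
Labels in order: BAABBABBAA  (n_A = 5, n_B = 5)
Step 2: Count runs R = 6.
Step 3: Under H0 (random ordering), E[R] = 2*n_A*n_B/(n_A+n_B) + 1 = 2*5*5/10 + 1 = 6.0000.
        Var[R] = 2*n_A*n_B*(2*n_A*n_B - n_A - n_B) / ((n_A+n_B)^2 * (n_A+n_B-1)) = 2000/900 = 2.2222.
        SD[R] = 1.4907.
Step 4: R = E[R], so z = 0 with no continuity correction.
Step 5: Two-sided p-value via normal approximation = 2*(1 - Phi(|z|)) = 1.000000.
Step 6: alpha = 0.1. fail to reject H0.

R = 6, z = 0.0000, p = 1.000000, fail to reject H0.


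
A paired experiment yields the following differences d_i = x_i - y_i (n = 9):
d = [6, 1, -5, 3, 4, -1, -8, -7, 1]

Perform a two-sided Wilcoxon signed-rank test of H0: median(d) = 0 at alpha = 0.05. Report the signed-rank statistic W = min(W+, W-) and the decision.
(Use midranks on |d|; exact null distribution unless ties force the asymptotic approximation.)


Step 1: Drop any zero differences (none here) and take |d_i|.
|d| = [6, 1, 5, 3, 4, 1, 8, 7, 1]
Step 2: Midrank |d_i| (ties get averaged ranks).
ranks: |6|->7, |1|->2, |5|->6, |3|->4, |4|->5, |1|->2, |8|->9, |7|->8, |1|->2
Step 3: Attach original signs; sum ranks with positive sign and with negative sign.
W+ = 7 + 2 + 4 + 5 + 2 = 20
W- = 6 + 2 + 9 + 8 = 25
(Check: W+ + W- = 45 should equal n(n+1)/2 = 45.)
Step 4: Test statistic W = min(W+, W-) = 20.
Step 5: Ties in |d|, so use the tie-corrected normal approximation.
        E[W] = n(n+1)/4 = 9*10/4 = 22.5.
        Tie groups: |d|=1 (t=3); sum(t^3 - t) = 24.
        Var[W] = n(n+1)(2n+1)/24 - sum(t^3-t)/48 = 1710/24 - 24/48 = 70.75.
        z = (W - E[W]) / sqrt(Var[W]) = (20 - 22.5) / 8.4113 = -0.2972.
        Two-sided p = 2*Phi(z) = 0.766299.
Step 6: alpha = 0.05. fail to reject H0.

W+ = 20, W- = 25, W = min = 20, p = 0.766299, fail to reject H0.


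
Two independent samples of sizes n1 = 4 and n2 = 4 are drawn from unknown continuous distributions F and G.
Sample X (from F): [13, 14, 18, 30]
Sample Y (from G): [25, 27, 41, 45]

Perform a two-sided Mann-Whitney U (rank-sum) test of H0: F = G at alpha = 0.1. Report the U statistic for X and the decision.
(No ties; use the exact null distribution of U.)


Step 1: Combine and sort all 8 observations; assign midranks.
sorted (value, group): (13,X), (14,X), (18,X), (25,Y), (27,Y), (30,X), (41,Y), (45,Y)
ranks: 13->1, 14->2, 18->3, 25->4, 27->5, 30->6, 41->7, 45->8
Step 2: Rank sum for X: R1 = 1 + 2 + 3 + 6 = 12.
Step 3: U_X = R1 - n1(n1+1)/2 = 12 - 4*5/2 = 12 - 10 = 2.
       U_Y = n1*n2 - U_X = 16 - 2 = 14.
Step 4: No ties, so the exact null distribution of U (based on enumerating the C(8,4) = 70 equally likely rank assignments) gives the two-sided p-value.
Step 5: p-value = 0.114286; compare to alpha = 0.1. fail to reject H0.

U_X = 2, p = 0.114286, fail to reject H0 at alpha = 0.1.


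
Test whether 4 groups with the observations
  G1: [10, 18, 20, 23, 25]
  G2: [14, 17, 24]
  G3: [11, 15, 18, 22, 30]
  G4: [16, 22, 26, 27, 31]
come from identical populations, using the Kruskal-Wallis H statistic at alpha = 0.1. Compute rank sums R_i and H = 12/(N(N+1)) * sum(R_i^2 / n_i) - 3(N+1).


Step 1: Combine all N = 18 observations and assign midranks.
sorted (value, group, rank): (10,G1,1), (11,G3,2), (14,G2,3), (15,G3,4), (16,G4,5), (17,G2,6), (18,G1,7.5), (18,G3,7.5), (20,G1,9), (22,G3,10.5), (22,G4,10.5), (23,G1,12), (24,G2,13), (25,G1,14), (26,G4,15), (27,G4,16), (30,G3,17), (31,G4,18)
Step 2: Sum ranks within each group.
R_1 = 43.5 (n_1 = 5)
R_2 = 22 (n_2 = 3)
R_3 = 41 (n_3 = 5)
R_4 = 64.5 (n_4 = 5)
Step 3: H = 12/(N(N+1)) * sum(R_i^2/n_i) - 3(N+1)
     = 12/(18*19) * (43.5^2/5 + 22^2/3 + 41^2/5 + 64.5^2/5) - 3*19
     = 0.035088 * 1708.03 - 57
     = 2.930994.
Step 4: Ties present; correction factor C = 1 - 12/(18^3 - 18) = 0.997936. Corrected H = 2.930994 / 0.997936 = 2.937056.
Step 5: Under H0, H ~ chi^2(3); p-value = 0.401432.
Step 6: alpha = 0.1. fail to reject H0.

H = 2.9371, df = 3, p = 0.401432, fail to reject H0.


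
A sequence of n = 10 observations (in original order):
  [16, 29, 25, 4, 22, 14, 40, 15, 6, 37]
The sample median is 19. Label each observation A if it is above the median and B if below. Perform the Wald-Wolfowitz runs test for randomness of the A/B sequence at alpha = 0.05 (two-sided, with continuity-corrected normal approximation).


Step 1: Compute median = 19; label A = above, B = below.
Labels in order: BAABABABBA  (n_A = 5, n_B = 5)
Step 2: Count runs R = 8.
Step 3: Under H0 (random ordering), E[R] = 2*n_A*n_B/(n_A+n_B) + 1 = 2*5*5/10 + 1 = 6.0000.
        Var[R] = 2*n_A*n_B*(2*n_A*n_B - n_A - n_B) / ((n_A+n_B)^2 * (n_A+n_B-1)) = 2000/900 = 2.2222.
        SD[R] = 1.4907.
Step 4: Continuity-corrected z = (R - 0.5 - E[R]) / SD[R] = (8 - 0.5 - 6.0000) / 1.4907 = 1.0062.
Step 5: Two-sided p-value via normal approximation = 2*(1 - Phi(|z|)) = 0.314305.
Step 6: alpha = 0.05. fail to reject H0.

R = 8, z = 1.0062, p = 0.314305, fail to reject H0.


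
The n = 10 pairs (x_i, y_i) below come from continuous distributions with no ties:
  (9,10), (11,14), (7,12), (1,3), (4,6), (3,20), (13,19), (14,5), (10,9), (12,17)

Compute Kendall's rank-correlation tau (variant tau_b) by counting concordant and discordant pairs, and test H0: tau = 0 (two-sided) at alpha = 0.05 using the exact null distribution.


Step 1: Enumerate the 45 unordered pairs (i,j) with i<j and classify each by sign(x_j-x_i) * sign(y_j-y_i).
  (1,2):dx=+2,dy=+4->C; (1,3):dx=-2,dy=+2->D; (1,4):dx=-8,dy=-7->C; (1,5):dx=-5,dy=-4->C
  (1,6):dx=-6,dy=+10->D; (1,7):dx=+4,dy=+9->C; (1,8):dx=+5,dy=-5->D; (1,9):dx=+1,dy=-1->D
  (1,10):dx=+3,dy=+7->C; (2,3):dx=-4,dy=-2->C; (2,4):dx=-10,dy=-11->C; (2,5):dx=-7,dy=-8->C
  (2,6):dx=-8,dy=+6->D; (2,7):dx=+2,dy=+5->C; (2,8):dx=+3,dy=-9->D; (2,9):dx=-1,dy=-5->C
  (2,10):dx=+1,dy=+3->C; (3,4):dx=-6,dy=-9->C; (3,5):dx=-3,dy=-6->C; (3,6):dx=-4,dy=+8->D
  (3,7):dx=+6,dy=+7->C; (3,8):dx=+7,dy=-7->D; (3,9):dx=+3,dy=-3->D; (3,10):dx=+5,dy=+5->C
  (4,5):dx=+3,dy=+3->C; (4,6):dx=+2,dy=+17->C; (4,7):dx=+12,dy=+16->C; (4,8):dx=+13,dy=+2->C
  (4,9):dx=+9,dy=+6->C; (4,10):dx=+11,dy=+14->C; (5,6):dx=-1,dy=+14->D; (5,7):dx=+9,dy=+13->C
  (5,8):dx=+10,dy=-1->D; (5,9):dx=+6,dy=+3->C; (5,10):dx=+8,dy=+11->C; (6,7):dx=+10,dy=-1->D
  (6,8):dx=+11,dy=-15->D; (6,9):dx=+7,dy=-11->D; (6,10):dx=+9,dy=-3->D; (7,8):dx=+1,dy=-14->D
  (7,9):dx=-3,dy=-10->C; (7,10):dx=-1,dy=-2->C; (8,9):dx=-4,dy=+4->D; (8,10):dx=-2,dy=+12->D
  (9,10):dx=+2,dy=+8->C
Step 2: C = 27, D = 18, total pairs = 45.
Step 3: tau = (C - D)/(n(n-1)/2) = (27 - 18)/45 = 0.200000.
Step 4: Exact two-sided p-value (enumerate n! = 3628800 permutations of y under H0): p = 0.484313.
Step 5: alpha = 0.05. fail to reject H0.

tau_b = 0.2000 (C=27, D=18), p = 0.484313, fail to reject H0.


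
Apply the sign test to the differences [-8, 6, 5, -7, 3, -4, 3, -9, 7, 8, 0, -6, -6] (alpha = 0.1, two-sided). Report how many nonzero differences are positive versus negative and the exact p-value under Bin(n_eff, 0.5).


Step 1: Discard zero differences. Original n = 13; n_eff = number of nonzero differences = 12.
Nonzero differences (with sign): -8, +6, +5, -7, +3, -4, +3, -9, +7, +8, -6, -6
Step 2: Count signs: positive = 6, negative = 6.
Step 3: Under H0: P(positive) = 0.5, so the number of positives S ~ Bin(12, 0.5).
Step 4: Two-sided exact p-value = sum of Bin(12,0.5) probabilities at or below the observed probability = 1.000000.
Step 5: alpha = 0.1. fail to reject H0.

n_eff = 12, pos = 6, neg = 6, p = 1.000000, fail to reject H0.


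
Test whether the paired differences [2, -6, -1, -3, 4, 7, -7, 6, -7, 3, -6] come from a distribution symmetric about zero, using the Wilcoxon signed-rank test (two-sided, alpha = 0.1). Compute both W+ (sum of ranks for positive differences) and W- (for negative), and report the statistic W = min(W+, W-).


Step 1: Drop any zero differences (none here) and take |d_i|.
|d| = [2, 6, 1, 3, 4, 7, 7, 6, 7, 3, 6]
Step 2: Midrank |d_i| (ties get averaged ranks).
ranks: |2|->2, |6|->7, |1|->1, |3|->3.5, |4|->5, |7|->10, |7|->10, |6|->7, |7|->10, |3|->3.5, |6|->7
Step 3: Attach original signs; sum ranks with positive sign and with negative sign.
W+ = 2 + 5 + 10 + 7 + 3.5 = 27.5
W- = 7 + 1 + 3.5 + 10 + 10 + 7 = 38.5
(Check: W+ + W- = 66 should equal n(n+1)/2 = 66.)
Step 4: Test statistic W = min(W+, W-) = 27.5.
Step 5: Ties in |d|, so use the tie-corrected normal approximation.
        E[W] = n(n+1)/4 = 11*12/4 = 33.
        Tie groups: |d|=3 (t=2), |d|=6 (t=3), |d|=7 (t=3); sum(t^3 - t) = 54.
        Var[W] = n(n+1)(2n+1)/24 - sum(t^3-t)/48 = 3036/24 - 54/48 = 125.375.
        z = (W - E[W]) / sqrt(Var[W]) = (27.5 - 33) / 11.1971 = -0.4912.
        Two-sided p = 2*Phi(z) = 0.623286.
Step 6: alpha = 0.1. fail to reject H0.

W+ = 27.5, W- = 38.5, W = min = 27.5, p = 0.623286, fail to reject H0.


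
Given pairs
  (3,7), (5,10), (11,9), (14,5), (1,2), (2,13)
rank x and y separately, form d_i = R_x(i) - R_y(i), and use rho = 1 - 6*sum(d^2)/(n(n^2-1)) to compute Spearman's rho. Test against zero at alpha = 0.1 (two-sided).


Step 1: Rank x and y separately (midranks; no ties here).
rank(x): 3->3, 5->4, 11->5, 14->6, 1->1, 2->2
rank(y): 7->3, 10->5, 9->4, 5->2, 2->1, 13->6
Step 2: d_i = R_x(i) - R_y(i); compute d_i^2.
  (3-3)^2=0, (4-5)^2=1, (5-4)^2=1, (6-2)^2=16, (1-1)^2=0, (2-6)^2=16
sum(d^2) = 34.
Step 3: rho = 1 - 6*34 / (6*(6^2 - 1)) = 1 - 204/210 = 0.028571.
Step 4: Under H0, t = rho * sqrt((n-2)/(1-rho^2)) = 0.0572 ~ t(4).
Step 5: Two-sided p-value from the t-distribution with 4 df = 0.957155.
Step 6: alpha = 0.1. fail to reject H0.

rho = 0.0286, p = 0.957155, fail to reject H0 at alpha = 0.1.


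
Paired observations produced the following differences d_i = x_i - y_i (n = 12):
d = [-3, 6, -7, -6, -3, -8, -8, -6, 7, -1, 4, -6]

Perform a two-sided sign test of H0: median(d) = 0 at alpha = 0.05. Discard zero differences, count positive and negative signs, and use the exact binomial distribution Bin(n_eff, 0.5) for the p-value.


Step 1: Discard zero differences. Original n = 12; n_eff = number of nonzero differences = 12.
Nonzero differences (with sign): -3, +6, -7, -6, -3, -8, -8, -6, +7, -1, +4, -6
Step 2: Count signs: positive = 3, negative = 9.
Step 3: Under H0: P(positive) = 0.5, so the number of positives S ~ Bin(12, 0.5).
Step 4: Two-sided exact p-value = sum of Bin(12,0.5) probabilities at or below the observed probability = 0.145996.
Step 5: alpha = 0.05. fail to reject H0.

n_eff = 12, pos = 3, neg = 9, p = 0.145996, fail to reject H0.


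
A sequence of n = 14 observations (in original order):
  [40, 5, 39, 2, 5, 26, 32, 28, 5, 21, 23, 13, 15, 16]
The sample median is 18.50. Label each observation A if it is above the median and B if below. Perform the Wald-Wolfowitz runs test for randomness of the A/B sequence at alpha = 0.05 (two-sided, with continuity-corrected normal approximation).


Step 1: Compute median = 18.50; label A = above, B = below.
Labels in order: ABABBAAABAABBB  (n_A = 7, n_B = 7)
Step 2: Count runs R = 8.
Step 3: Under H0 (random ordering), E[R] = 2*n_A*n_B/(n_A+n_B) + 1 = 2*7*7/14 + 1 = 8.0000.
        Var[R] = 2*n_A*n_B*(2*n_A*n_B - n_A - n_B) / ((n_A+n_B)^2 * (n_A+n_B-1)) = 8232/2548 = 3.2308.
        SD[R] = 1.7974.
Step 4: R = E[R], so z = 0 with no continuity correction.
Step 5: Two-sided p-value via normal approximation = 2*(1 - Phi(|z|)) = 1.000000.
Step 6: alpha = 0.05. fail to reject H0.

R = 8, z = 0.0000, p = 1.000000, fail to reject H0.


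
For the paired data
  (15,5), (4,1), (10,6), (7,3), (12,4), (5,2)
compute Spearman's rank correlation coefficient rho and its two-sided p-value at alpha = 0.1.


Step 1: Rank x and y separately (midranks; no ties here).
rank(x): 15->6, 4->1, 10->4, 7->3, 12->5, 5->2
rank(y): 5->5, 1->1, 6->6, 3->3, 4->4, 2->2
Step 2: d_i = R_x(i) - R_y(i); compute d_i^2.
  (6-5)^2=1, (1-1)^2=0, (4-6)^2=4, (3-3)^2=0, (5-4)^2=1, (2-2)^2=0
sum(d^2) = 6.
Step 3: rho = 1 - 6*6 / (6*(6^2 - 1)) = 1 - 36/210 = 0.828571.
Step 4: Under H0, t = rho * sqrt((n-2)/(1-rho^2)) = 2.9598 ~ t(4).
Step 5: Two-sided p-value from the t-distribution with 4 df = 0.041563.
Step 6: alpha = 0.1. reject H0.

rho = 0.8286, p = 0.041563, reject H0 at alpha = 0.1.


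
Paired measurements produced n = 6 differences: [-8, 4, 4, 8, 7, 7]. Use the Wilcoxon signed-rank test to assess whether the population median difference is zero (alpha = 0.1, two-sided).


Step 1: Drop any zero differences (none here) and take |d_i|.
|d| = [8, 4, 4, 8, 7, 7]
Step 2: Midrank |d_i| (ties get averaged ranks).
ranks: |8|->5.5, |4|->1.5, |4|->1.5, |8|->5.5, |7|->3.5, |7|->3.5
Step 3: Attach original signs; sum ranks with positive sign and with negative sign.
W+ = 1.5 + 1.5 + 5.5 + 3.5 + 3.5 = 15.5
W- = 5.5 = 5.5
(Check: W+ + W- = 21 should equal n(n+1)/2 = 21.)
Step 4: Test statistic W = min(W+, W-) = 5.5.
Step 5: Ties in |d|, so use the tie-corrected normal approximation.
        E[W] = n(n+1)/4 = 6*7/4 = 10.5.
        Tie groups: |d|=4 (t=2), |d|=7 (t=2), |d|=8 (t=2); sum(t^3 - t) = 18.
        Var[W] = n(n+1)(2n+1)/24 - sum(t^3-t)/48 = 546/24 - 18/48 = 22.375.
        z = (W - E[W]) / sqrt(Var[W]) = (5.5 - 10.5) / 4.7302 = -1.0570.
        Two-sided p = 2*Phi(z) = 0.290497.
Step 6: alpha = 0.1. fail to reject H0.

W+ = 15.5, W- = 5.5, W = min = 5.5, p = 0.290497, fail to reject H0.


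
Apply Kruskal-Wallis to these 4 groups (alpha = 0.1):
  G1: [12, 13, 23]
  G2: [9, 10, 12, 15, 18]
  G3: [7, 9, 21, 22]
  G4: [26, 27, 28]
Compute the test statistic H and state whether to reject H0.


Step 1: Combine all N = 15 observations and assign midranks.
sorted (value, group, rank): (7,G3,1), (9,G2,2.5), (9,G3,2.5), (10,G2,4), (12,G1,5.5), (12,G2,5.5), (13,G1,7), (15,G2,8), (18,G2,9), (21,G3,10), (22,G3,11), (23,G1,12), (26,G4,13), (27,G4,14), (28,G4,15)
Step 2: Sum ranks within each group.
R_1 = 24.5 (n_1 = 3)
R_2 = 29 (n_2 = 5)
R_3 = 24.5 (n_3 = 4)
R_4 = 42 (n_4 = 3)
Step 3: H = 12/(N(N+1)) * sum(R_i^2/n_i) - 3(N+1)
     = 12/(15*16) * (24.5^2/3 + 29^2/5 + 24.5^2/4 + 42^2/3) - 3*16
     = 0.050000 * 1106.35 - 48
     = 7.317292.
Step 4: Ties present; correction factor C = 1 - 12/(15^3 - 15) = 0.996429. Corrected H = 7.317292 / 0.996429 = 7.343519.
Step 5: Under H0, H ~ chi^2(3); p-value = 0.061718.
Step 6: alpha = 0.1. reject H0.

H = 7.3435, df = 3, p = 0.061718, reject H0.


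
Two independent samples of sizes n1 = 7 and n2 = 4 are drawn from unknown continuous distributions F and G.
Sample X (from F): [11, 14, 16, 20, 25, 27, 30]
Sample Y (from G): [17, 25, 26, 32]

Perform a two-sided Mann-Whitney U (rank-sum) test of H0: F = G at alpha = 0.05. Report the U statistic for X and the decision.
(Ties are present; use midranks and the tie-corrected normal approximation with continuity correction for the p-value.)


Step 1: Combine and sort all 11 observations; assign midranks.
sorted (value, group): (11,X), (14,X), (16,X), (17,Y), (20,X), (25,X), (25,Y), (26,Y), (27,X), (30,X), (32,Y)
ranks: 11->1, 14->2, 16->3, 17->4, 20->5, 25->6.5, 25->6.5, 26->8, 27->9, 30->10, 32->11
Step 2: Rank sum for X: R1 = 1 + 2 + 3 + 5 + 6.5 + 9 + 10 = 36.5.
Step 3: U_X = R1 - n1(n1+1)/2 = 36.5 - 7*8/2 = 36.5 - 28 = 8.5.
       U_Y = n1*n2 - U_X = 28 - 8.5 = 19.5.
Step 4: Ties are present, so use the tie-corrected normal approximation (with continuity correction) for the p-value.
Step 5: p-value = 0.343605; compare to alpha = 0.05. fail to reject H0.

U_X = 8.5, p = 0.343605, fail to reject H0 at alpha = 0.05.


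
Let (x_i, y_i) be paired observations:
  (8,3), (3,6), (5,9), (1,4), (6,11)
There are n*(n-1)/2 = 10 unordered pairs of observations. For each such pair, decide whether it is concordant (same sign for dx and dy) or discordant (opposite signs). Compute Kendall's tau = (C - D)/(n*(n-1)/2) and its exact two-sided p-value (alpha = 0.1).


Step 1: Enumerate the 10 unordered pairs (i,j) with i<j and classify each by sign(x_j-x_i) * sign(y_j-y_i).
  (1,2):dx=-5,dy=+3->D; (1,3):dx=-3,dy=+6->D; (1,4):dx=-7,dy=+1->D; (1,5):dx=-2,dy=+8->D
  (2,3):dx=+2,dy=+3->C; (2,4):dx=-2,dy=-2->C; (2,5):dx=+3,dy=+5->C; (3,4):dx=-4,dy=-5->C
  (3,5):dx=+1,dy=+2->C; (4,5):dx=+5,dy=+7->C
Step 2: C = 6, D = 4, total pairs = 10.
Step 3: tau = (C - D)/(n(n-1)/2) = (6 - 4)/10 = 0.200000.
Step 4: Exact two-sided p-value (enumerate n! = 120 permutations of y under H0): p = 0.816667.
Step 5: alpha = 0.1. fail to reject H0.

tau_b = 0.2000 (C=6, D=4), p = 0.816667, fail to reject H0.


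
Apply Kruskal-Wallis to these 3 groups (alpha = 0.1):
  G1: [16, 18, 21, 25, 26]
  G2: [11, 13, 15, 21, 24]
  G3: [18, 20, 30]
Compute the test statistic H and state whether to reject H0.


Step 1: Combine all N = 13 observations and assign midranks.
sorted (value, group, rank): (11,G2,1), (13,G2,2), (15,G2,3), (16,G1,4), (18,G1,5.5), (18,G3,5.5), (20,G3,7), (21,G1,8.5), (21,G2,8.5), (24,G2,10), (25,G1,11), (26,G1,12), (30,G3,13)
Step 2: Sum ranks within each group.
R_1 = 41 (n_1 = 5)
R_2 = 24.5 (n_2 = 5)
R_3 = 25.5 (n_3 = 3)
Step 3: H = 12/(N(N+1)) * sum(R_i^2/n_i) - 3(N+1)
     = 12/(13*14) * (41^2/5 + 24.5^2/5 + 25.5^2/3) - 3*14
     = 0.065934 * 673 - 42
     = 2.373626.
Step 4: Ties present; correction factor C = 1 - 12/(13^3 - 13) = 0.994505. Corrected H = 2.373626 / 0.994505 = 2.386740.
Step 5: Under H0, H ~ chi^2(2); p-value = 0.303198.
Step 6: alpha = 0.1. fail to reject H0.

H = 2.3867, df = 2, p = 0.303198, fail to reject H0.


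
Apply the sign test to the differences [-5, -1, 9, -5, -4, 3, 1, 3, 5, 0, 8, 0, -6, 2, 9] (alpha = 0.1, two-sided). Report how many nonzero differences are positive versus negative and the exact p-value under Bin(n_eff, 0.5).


Step 1: Discard zero differences. Original n = 15; n_eff = number of nonzero differences = 13.
Nonzero differences (with sign): -5, -1, +9, -5, -4, +3, +1, +3, +5, +8, -6, +2, +9
Step 2: Count signs: positive = 8, negative = 5.
Step 3: Under H0: P(positive) = 0.5, so the number of positives S ~ Bin(13, 0.5).
Step 4: Two-sided exact p-value = sum of Bin(13,0.5) probabilities at or below the observed probability = 0.581055.
Step 5: alpha = 0.1. fail to reject H0.

n_eff = 13, pos = 8, neg = 5, p = 0.581055, fail to reject H0.


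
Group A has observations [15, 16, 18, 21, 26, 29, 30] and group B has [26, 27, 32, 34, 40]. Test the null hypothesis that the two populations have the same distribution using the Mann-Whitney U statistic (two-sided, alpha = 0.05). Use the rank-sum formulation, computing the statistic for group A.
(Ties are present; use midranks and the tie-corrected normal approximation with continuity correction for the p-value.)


Step 1: Combine and sort all 12 observations; assign midranks.
sorted (value, group): (15,X), (16,X), (18,X), (21,X), (26,X), (26,Y), (27,Y), (29,X), (30,X), (32,Y), (34,Y), (40,Y)
ranks: 15->1, 16->2, 18->3, 21->4, 26->5.5, 26->5.5, 27->7, 29->8, 30->9, 32->10, 34->11, 40->12
Step 2: Rank sum for X: R1 = 1 + 2 + 3 + 4 + 5.5 + 8 + 9 = 32.5.
Step 3: U_X = R1 - n1(n1+1)/2 = 32.5 - 7*8/2 = 32.5 - 28 = 4.5.
       U_Y = n1*n2 - U_X = 35 - 4.5 = 30.5.
Step 4: Ties are present, so use the tie-corrected normal approximation (with continuity correction) for the p-value.
Step 5: p-value = 0.041997; compare to alpha = 0.05. reject H0.

U_X = 4.5, p = 0.041997, reject H0 at alpha = 0.05.


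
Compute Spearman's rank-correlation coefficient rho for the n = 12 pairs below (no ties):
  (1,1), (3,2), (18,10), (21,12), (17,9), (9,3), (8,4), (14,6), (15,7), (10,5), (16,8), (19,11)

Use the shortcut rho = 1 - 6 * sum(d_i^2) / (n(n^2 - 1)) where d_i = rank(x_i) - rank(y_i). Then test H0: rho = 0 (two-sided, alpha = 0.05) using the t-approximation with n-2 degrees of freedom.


Step 1: Rank x and y separately (midranks; no ties here).
rank(x): 1->1, 3->2, 18->10, 21->12, 17->9, 9->4, 8->3, 14->6, 15->7, 10->5, 16->8, 19->11
rank(y): 1->1, 2->2, 10->10, 12->12, 9->9, 3->3, 4->4, 6->6, 7->7, 5->5, 8->8, 11->11
Step 2: d_i = R_x(i) - R_y(i); compute d_i^2.
  (1-1)^2=0, (2-2)^2=0, (10-10)^2=0, (12-12)^2=0, (9-9)^2=0, (4-3)^2=1, (3-4)^2=1, (6-6)^2=0, (7-7)^2=0, (5-5)^2=0, (8-8)^2=0, (11-11)^2=0
sum(d^2) = 2.
Step 3: rho = 1 - 6*2 / (12*(12^2 - 1)) = 1 - 12/1716 = 0.993007.
Step 4: Under H0, t = rho * sqrt((n-2)/(1-rho^2)) = 26.5990 ~ t(10).
Step 5: Two-sided p-value from the t-distribution with 10 df = 0.000000.
Step 6: alpha = 0.05. reject H0.

rho = 0.9930, p = 0.000000, reject H0 at alpha = 0.05.


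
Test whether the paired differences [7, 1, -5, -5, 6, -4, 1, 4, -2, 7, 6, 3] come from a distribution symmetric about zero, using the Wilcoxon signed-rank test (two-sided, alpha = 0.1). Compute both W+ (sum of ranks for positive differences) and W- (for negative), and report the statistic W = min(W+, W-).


Step 1: Drop any zero differences (none here) and take |d_i|.
|d| = [7, 1, 5, 5, 6, 4, 1, 4, 2, 7, 6, 3]
Step 2: Midrank |d_i| (ties get averaged ranks).
ranks: |7|->11.5, |1|->1.5, |5|->7.5, |5|->7.5, |6|->9.5, |4|->5.5, |1|->1.5, |4|->5.5, |2|->3, |7|->11.5, |6|->9.5, |3|->4
Step 3: Attach original signs; sum ranks with positive sign and with negative sign.
W+ = 11.5 + 1.5 + 9.5 + 1.5 + 5.5 + 11.5 + 9.5 + 4 = 54.5
W- = 7.5 + 7.5 + 5.5 + 3 = 23.5
(Check: W+ + W- = 78 should equal n(n+1)/2 = 78.)
Step 4: Test statistic W = min(W+, W-) = 23.5.
Step 5: Ties in |d|, so use the tie-corrected normal approximation.
        E[W] = n(n+1)/4 = 12*13/4 = 39.
        Tie groups: |d|=1 (t=2), |d|=4 (t=2), |d|=5 (t=2), |d|=6 (t=2), |d|=7 (t=2); sum(t^3 - t) = 30.
        Var[W] = n(n+1)(2n+1)/24 - sum(t^3-t)/48 = 3900/24 - 30/48 = 161.875.
        z = (W - E[W]) / sqrt(Var[W]) = (23.5 - 39) / 12.7230 = -1.2183.
        Two-sided p = 2*Phi(z) = 0.223123.
Step 6: alpha = 0.1. fail to reject H0.

W+ = 54.5, W- = 23.5, W = min = 23.5, p = 0.223123, fail to reject H0.


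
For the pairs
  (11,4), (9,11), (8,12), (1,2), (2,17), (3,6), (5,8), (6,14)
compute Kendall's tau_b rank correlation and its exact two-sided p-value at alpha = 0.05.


Step 1: Enumerate the 28 unordered pairs (i,j) with i<j and classify each by sign(x_j-x_i) * sign(y_j-y_i).
  (1,2):dx=-2,dy=+7->D; (1,3):dx=-3,dy=+8->D; (1,4):dx=-10,dy=-2->C; (1,5):dx=-9,dy=+13->D
  (1,6):dx=-8,dy=+2->D; (1,7):dx=-6,dy=+4->D; (1,8):dx=-5,dy=+10->D; (2,3):dx=-1,dy=+1->D
  (2,4):dx=-8,dy=-9->C; (2,5):dx=-7,dy=+6->D; (2,6):dx=-6,dy=-5->C; (2,7):dx=-4,dy=-3->C
  (2,8):dx=-3,dy=+3->D; (3,4):dx=-7,dy=-10->C; (3,5):dx=-6,dy=+5->D; (3,6):dx=-5,dy=-6->C
  (3,7):dx=-3,dy=-4->C; (3,8):dx=-2,dy=+2->D; (4,5):dx=+1,dy=+15->C; (4,6):dx=+2,dy=+4->C
  (4,7):dx=+4,dy=+6->C; (4,8):dx=+5,dy=+12->C; (5,6):dx=+1,dy=-11->D; (5,7):dx=+3,dy=-9->D
  (5,8):dx=+4,dy=-3->D; (6,7):dx=+2,dy=+2->C; (6,8):dx=+3,dy=+8->C; (7,8):dx=+1,dy=+6->C
Step 2: C = 14, D = 14, total pairs = 28.
Step 3: tau = (C - D)/(n(n-1)/2) = (14 - 14)/28 = 0.000000.
Step 4: Exact two-sided p-value (enumerate n! = 40320 permutations of y under H0): p = 1.000000.
Step 5: alpha = 0.05. fail to reject H0.

tau_b = 0.0000 (C=14, D=14), p = 1.000000, fail to reject H0.


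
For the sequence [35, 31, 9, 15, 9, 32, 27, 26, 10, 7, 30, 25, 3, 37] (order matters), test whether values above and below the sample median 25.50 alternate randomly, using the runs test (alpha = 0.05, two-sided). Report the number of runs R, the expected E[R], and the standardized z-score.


Step 1: Compute median = 25.50; label A = above, B = below.
Labels in order: AABBBAAABBABBA  (n_A = 7, n_B = 7)
Step 2: Count runs R = 7.
Step 3: Under H0 (random ordering), E[R] = 2*n_A*n_B/(n_A+n_B) + 1 = 2*7*7/14 + 1 = 8.0000.
        Var[R] = 2*n_A*n_B*(2*n_A*n_B - n_A - n_B) / ((n_A+n_B)^2 * (n_A+n_B-1)) = 8232/2548 = 3.2308.
        SD[R] = 1.7974.
Step 4: Continuity-corrected z = (R + 0.5 - E[R]) / SD[R] = (7 + 0.5 - 8.0000) / 1.7974 = -0.2782.
Step 5: Two-sided p-value via normal approximation = 2*(1 - Phi(|z|)) = 0.780879.
Step 6: alpha = 0.05. fail to reject H0.

R = 7, z = -0.2782, p = 0.780879, fail to reject H0.


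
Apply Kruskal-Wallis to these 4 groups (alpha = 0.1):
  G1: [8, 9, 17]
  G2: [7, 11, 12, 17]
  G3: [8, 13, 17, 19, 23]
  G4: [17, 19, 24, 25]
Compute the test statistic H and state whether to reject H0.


Step 1: Combine all N = 16 observations and assign midranks.
sorted (value, group, rank): (7,G2,1), (8,G1,2.5), (8,G3,2.5), (9,G1,4), (11,G2,5), (12,G2,6), (13,G3,7), (17,G1,9.5), (17,G2,9.5), (17,G3,9.5), (17,G4,9.5), (19,G3,12.5), (19,G4,12.5), (23,G3,14), (24,G4,15), (25,G4,16)
Step 2: Sum ranks within each group.
R_1 = 16 (n_1 = 3)
R_2 = 21.5 (n_2 = 4)
R_3 = 45.5 (n_3 = 5)
R_4 = 53 (n_4 = 4)
Step 3: H = 12/(N(N+1)) * sum(R_i^2/n_i) - 3(N+1)
     = 12/(16*17) * (16^2/3 + 21.5^2/4 + 45.5^2/5 + 53^2/4) - 3*17
     = 0.044118 * 1317.2 - 51
     = 7.111581.
Step 4: Ties present; correction factor C = 1 - 72/(16^3 - 16) = 0.982353. Corrected H = 7.111581 / 0.982353 = 7.239334.
Step 5: Under H0, H ~ chi^2(3); p-value = 0.064648.
Step 6: alpha = 0.1. reject H0.

H = 7.2393, df = 3, p = 0.064648, reject H0.


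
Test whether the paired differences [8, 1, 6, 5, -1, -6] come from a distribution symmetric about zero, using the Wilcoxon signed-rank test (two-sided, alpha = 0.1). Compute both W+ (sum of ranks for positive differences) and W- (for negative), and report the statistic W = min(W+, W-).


Step 1: Drop any zero differences (none here) and take |d_i|.
|d| = [8, 1, 6, 5, 1, 6]
Step 2: Midrank |d_i| (ties get averaged ranks).
ranks: |8|->6, |1|->1.5, |6|->4.5, |5|->3, |1|->1.5, |6|->4.5
Step 3: Attach original signs; sum ranks with positive sign and with negative sign.
W+ = 6 + 1.5 + 4.5 + 3 = 15
W- = 1.5 + 4.5 = 6
(Check: W+ + W- = 21 should equal n(n+1)/2 = 21.)
Step 4: Test statistic W = min(W+, W-) = 6.
Step 5: Ties in |d|, so use the tie-corrected normal approximation.
        E[W] = n(n+1)/4 = 6*7/4 = 10.5.
        Tie groups: |d|=1 (t=2), |d|=6 (t=2); sum(t^3 - t) = 12.
        Var[W] = n(n+1)(2n+1)/24 - sum(t^3-t)/48 = 546/24 - 12/48 = 22.5.
        z = (W - E[W]) / sqrt(Var[W]) = (6 - 10.5) / 4.7434 = -0.9487.
        Two-sided p = 2*Phi(z) = 0.342782.
Step 6: alpha = 0.1. fail to reject H0.

W+ = 15, W- = 6, W = min = 6, p = 0.342782, fail to reject H0.


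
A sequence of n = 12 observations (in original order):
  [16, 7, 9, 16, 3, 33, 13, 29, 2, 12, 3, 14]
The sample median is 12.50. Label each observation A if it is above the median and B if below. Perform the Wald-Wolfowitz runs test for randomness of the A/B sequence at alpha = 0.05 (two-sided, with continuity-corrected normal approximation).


Step 1: Compute median = 12.50; label A = above, B = below.
Labels in order: ABBABAAABBBA  (n_A = 6, n_B = 6)
Step 2: Count runs R = 7.
Step 3: Under H0 (random ordering), E[R] = 2*n_A*n_B/(n_A+n_B) + 1 = 2*6*6/12 + 1 = 7.0000.
        Var[R] = 2*n_A*n_B*(2*n_A*n_B - n_A - n_B) / ((n_A+n_B)^2 * (n_A+n_B-1)) = 4320/1584 = 2.7273.
        SD[R] = 1.6514.
Step 4: R = E[R], so z = 0 with no continuity correction.
Step 5: Two-sided p-value via normal approximation = 2*(1 - Phi(|z|)) = 1.000000.
Step 6: alpha = 0.05. fail to reject H0.

R = 7, z = 0.0000, p = 1.000000, fail to reject H0.


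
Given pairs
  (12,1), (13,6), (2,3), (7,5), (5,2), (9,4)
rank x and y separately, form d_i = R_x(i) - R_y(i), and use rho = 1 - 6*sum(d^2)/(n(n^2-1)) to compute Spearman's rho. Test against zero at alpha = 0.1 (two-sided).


Step 1: Rank x and y separately (midranks; no ties here).
rank(x): 12->5, 13->6, 2->1, 7->3, 5->2, 9->4
rank(y): 1->1, 6->6, 3->3, 5->5, 2->2, 4->4
Step 2: d_i = R_x(i) - R_y(i); compute d_i^2.
  (5-1)^2=16, (6-6)^2=0, (1-3)^2=4, (3-5)^2=4, (2-2)^2=0, (4-4)^2=0
sum(d^2) = 24.
Step 3: rho = 1 - 6*24 / (6*(6^2 - 1)) = 1 - 144/210 = 0.314286.
Step 4: Under H0, t = rho * sqrt((n-2)/(1-rho^2)) = 0.6621 ~ t(4).
Step 5: Two-sided p-value from the t-distribution with 4 df = 0.544093.
Step 6: alpha = 0.1. fail to reject H0.

rho = 0.3143, p = 0.544093, fail to reject H0 at alpha = 0.1.


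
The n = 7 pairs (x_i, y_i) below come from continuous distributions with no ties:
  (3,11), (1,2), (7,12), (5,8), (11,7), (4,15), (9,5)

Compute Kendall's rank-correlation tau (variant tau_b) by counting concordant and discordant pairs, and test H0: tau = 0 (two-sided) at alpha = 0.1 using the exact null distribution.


Step 1: Enumerate the 21 unordered pairs (i,j) with i<j and classify each by sign(x_j-x_i) * sign(y_j-y_i).
  (1,2):dx=-2,dy=-9->C; (1,3):dx=+4,dy=+1->C; (1,4):dx=+2,dy=-3->D; (1,5):dx=+8,dy=-4->D
  (1,6):dx=+1,dy=+4->C; (1,7):dx=+6,dy=-6->D; (2,3):dx=+6,dy=+10->C; (2,4):dx=+4,dy=+6->C
  (2,5):dx=+10,dy=+5->C; (2,6):dx=+3,dy=+13->C; (2,7):dx=+8,dy=+3->C; (3,4):dx=-2,dy=-4->C
  (3,5):dx=+4,dy=-5->D; (3,6):dx=-3,dy=+3->D; (3,7):dx=+2,dy=-7->D; (4,5):dx=+6,dy=-1->D
  (4,6):dx=-1,dy=+7->D; (4,7):dx=+4,dy=-3->D; (5,6):dx=-7,dy=+8->D; (5,7):dx=-2,dy=-2->C
  (6,7):dx=+5,dy=-10->D
Step 2: C = 10, D = 11, total pairs = 21.
Step 3: tau = (C - D)/(n(n-1)/2) = (10 - 11)/21 = -0.047619.
Step 4: Exact two-sided p-value (enumerate n! = 5040 permutations of y under H0): p = 1.000000.
Step 5: alpha = 0.1. fail to reject H0.

tau_b = -0.0476 (C=10, D=11), p = 1.000000, fail to reject H0.
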